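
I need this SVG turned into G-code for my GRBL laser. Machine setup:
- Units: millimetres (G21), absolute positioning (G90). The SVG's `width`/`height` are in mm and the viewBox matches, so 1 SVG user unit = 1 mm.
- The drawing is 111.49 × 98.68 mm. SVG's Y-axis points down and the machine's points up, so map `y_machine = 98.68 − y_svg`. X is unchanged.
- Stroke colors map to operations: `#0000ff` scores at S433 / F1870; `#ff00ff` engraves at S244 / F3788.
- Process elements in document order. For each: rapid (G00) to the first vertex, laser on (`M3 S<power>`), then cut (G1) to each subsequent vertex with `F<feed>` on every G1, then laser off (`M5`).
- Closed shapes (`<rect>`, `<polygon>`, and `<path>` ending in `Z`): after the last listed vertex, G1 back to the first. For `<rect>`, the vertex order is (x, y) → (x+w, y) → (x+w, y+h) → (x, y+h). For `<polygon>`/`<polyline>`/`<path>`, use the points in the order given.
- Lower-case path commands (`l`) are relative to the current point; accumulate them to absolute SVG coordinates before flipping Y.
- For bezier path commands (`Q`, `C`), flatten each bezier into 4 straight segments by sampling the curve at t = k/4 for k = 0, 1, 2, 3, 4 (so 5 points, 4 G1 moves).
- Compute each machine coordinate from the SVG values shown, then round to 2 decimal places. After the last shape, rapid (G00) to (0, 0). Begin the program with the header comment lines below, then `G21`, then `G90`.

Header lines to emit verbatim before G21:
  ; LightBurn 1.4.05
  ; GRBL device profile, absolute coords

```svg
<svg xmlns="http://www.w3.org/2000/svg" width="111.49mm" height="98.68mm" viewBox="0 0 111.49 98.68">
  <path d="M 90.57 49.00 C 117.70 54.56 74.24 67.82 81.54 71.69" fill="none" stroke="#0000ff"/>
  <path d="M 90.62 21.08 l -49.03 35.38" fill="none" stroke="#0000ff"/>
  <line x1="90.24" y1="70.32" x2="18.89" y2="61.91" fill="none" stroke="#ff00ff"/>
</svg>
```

; LightBurn 1.4.05
; GRBL device profile, absolute coords
G21
G90
G00 X90.57 Y49.68
M3 S433
G1 X99.58 Y44.33 F1870
G1 X93.49 Y37.70 F1870
G1 X83.69 Y31.39 F1870
G1 X81.54 Y26.99 F1870
M5
G00 X90.62 Y77.60
M3 S433
G1 X41.59 Y42.22 F1870
M5
G00 X90.24 Y28.36
M3 S244
G1 X18.89 Y36.77 F3788
M5
G00 X0.00 Y0.00

Since the viewBox matches the mm dimensions, user units are millimetres directly. The only transform is the Y-flip y_m = 98.68 − y_svg.

Shape 1 is a cubic bezier drawn with `<path>`. Its stroke #0000ff means score at S433, F1870. After flipping Y the toolpath is (90.57,49.68) → (99.58,44.33) → (93.49,37.70) → (83.69,31.39) → (81.54,26.99).

Shape 2 is a line segment drawn with `<path>`. Its stroke #0000ff means score at S433, F1870. After flipping Y the toolpath is (90.62,77.60) → (41.59,42.22).

Shape 3 is a line segment drawn with `<line>`. Its stroke #ff00ff means engrave at S244, F3788. After flipping Y the toolpath is (90.24,28.36) → (18.89,36.77).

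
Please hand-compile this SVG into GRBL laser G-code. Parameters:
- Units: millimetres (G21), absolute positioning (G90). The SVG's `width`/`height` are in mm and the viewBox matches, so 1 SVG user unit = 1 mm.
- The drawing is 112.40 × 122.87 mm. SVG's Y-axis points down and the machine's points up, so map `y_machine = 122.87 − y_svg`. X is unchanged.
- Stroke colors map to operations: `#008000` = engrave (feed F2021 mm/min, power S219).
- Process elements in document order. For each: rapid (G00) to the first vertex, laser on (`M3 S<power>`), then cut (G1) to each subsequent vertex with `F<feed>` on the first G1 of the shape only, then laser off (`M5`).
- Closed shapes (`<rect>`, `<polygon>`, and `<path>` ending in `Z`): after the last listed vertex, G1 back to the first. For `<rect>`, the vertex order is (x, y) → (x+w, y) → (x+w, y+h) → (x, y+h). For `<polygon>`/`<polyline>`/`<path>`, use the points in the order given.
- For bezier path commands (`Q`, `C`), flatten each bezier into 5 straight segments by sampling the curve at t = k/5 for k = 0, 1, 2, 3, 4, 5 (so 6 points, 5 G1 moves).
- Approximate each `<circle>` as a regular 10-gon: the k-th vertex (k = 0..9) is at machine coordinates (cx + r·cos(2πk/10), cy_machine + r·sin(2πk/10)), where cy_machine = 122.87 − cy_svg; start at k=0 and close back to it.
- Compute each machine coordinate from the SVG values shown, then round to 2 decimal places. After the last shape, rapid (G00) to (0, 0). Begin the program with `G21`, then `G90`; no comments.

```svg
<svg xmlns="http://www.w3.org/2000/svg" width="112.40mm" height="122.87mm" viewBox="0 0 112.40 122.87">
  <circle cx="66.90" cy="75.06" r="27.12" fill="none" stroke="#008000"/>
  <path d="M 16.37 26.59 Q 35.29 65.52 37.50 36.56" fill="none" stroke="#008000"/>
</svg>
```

G21
G90
G00 X94.02 Y47.81
M3 S219
G1 X88.84 Y63.75 F2021
G1 X75.28 Y73.60
G1 X58.52 Y73.60
G1 X44.96 Y63.75
G1 X39.78 Y47.81
G1 X44.96 Y31.87
G1 X58.52 Y22.02
G1 X75.28 Y22.02
G1 X88.84 Y31.87
G1 X94.02 Y47.81
M5
G00 X16.37 Y96.28
M3 S219
G1 X23.27 Y83.42 F2021
G1 X28.83 Y76.00
G1 X33.06 Y74.00
G1 X35.95 Y77.44
G1 X37.50 Y86.31
M5
G00 X0.00 Y0.00

1 u = 1 mm; y_m = 122.87 − y.

[1] `<circle>` circle, #008000→engrave S219 F2021: (94.02,47.81) → (88.84,63.75) → (75.28,73.60) → (58.52,73.60) → (44.96,63.75) → (39.78,47.81) → (44.96,31.87) → (58.52,22.02) → (75.28,22.02) → (88.84,31.87) → (94.02,47.81) (closed)

[2] `<path>` quadratic bezier, #008000→engrave S219 F2021: (16.37,96.28) → (23.27,83.42) → (28.83,76.00) → (33.06,74.00) → (35.95,77.44) → (37.50,86.31)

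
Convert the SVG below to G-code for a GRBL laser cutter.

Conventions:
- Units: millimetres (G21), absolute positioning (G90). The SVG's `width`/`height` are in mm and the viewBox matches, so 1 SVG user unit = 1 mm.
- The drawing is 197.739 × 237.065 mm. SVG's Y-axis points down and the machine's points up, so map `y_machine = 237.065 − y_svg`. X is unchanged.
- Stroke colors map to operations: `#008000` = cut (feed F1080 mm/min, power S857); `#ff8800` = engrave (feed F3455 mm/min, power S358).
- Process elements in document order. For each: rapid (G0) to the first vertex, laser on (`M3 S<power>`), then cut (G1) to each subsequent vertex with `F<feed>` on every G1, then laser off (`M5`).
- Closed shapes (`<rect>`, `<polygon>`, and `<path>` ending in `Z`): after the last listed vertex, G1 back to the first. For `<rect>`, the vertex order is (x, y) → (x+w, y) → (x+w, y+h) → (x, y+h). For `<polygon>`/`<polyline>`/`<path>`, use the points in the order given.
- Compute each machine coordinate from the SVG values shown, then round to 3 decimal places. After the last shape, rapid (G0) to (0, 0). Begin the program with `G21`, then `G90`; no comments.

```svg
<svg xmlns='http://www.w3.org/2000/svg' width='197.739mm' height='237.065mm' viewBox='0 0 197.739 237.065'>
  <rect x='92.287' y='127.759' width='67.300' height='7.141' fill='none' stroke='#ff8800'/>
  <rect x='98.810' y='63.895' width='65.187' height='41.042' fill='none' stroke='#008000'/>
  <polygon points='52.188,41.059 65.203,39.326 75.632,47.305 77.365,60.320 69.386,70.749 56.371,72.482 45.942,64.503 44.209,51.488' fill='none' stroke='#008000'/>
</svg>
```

G21
G90
G0 X92.287 Y109.306
M3 S358
G1 X159.587 Y109.306 F3455
G1 X159.587 Y102.165 F3455
G1 X92.287 Y102.165 F3455
G1 X92.287 Y109.306 F3455
M5
G0 X98.810 Y173.170
M3 S857
G1 X163.997 Y173.170 F1080
G1 X163.997 Y132.128 F1080
G1 X98.810 Y132.128 F1080
G1 X98.810 Y173.170 F1080
M5
G0 X52.188 Y196.006
M3 S857
G1 X65.203 Y197.739 F1080
G1 X75.632 Y189.760 F1080
G1 X77.365 Y176.745 F1080
G1 X69.386 Y166.316 F1080
G1 X56.371 Y164.583 F1080
G1 X45.942 Y172.562 F1080
G1 X44.209 Y185.577 F1080
G1 X52.188 Y196.006 F1080
M5
G0 X0.000 Y0.000

viewBox `0 0 197.739 237.065` with mm width/height → 1 unit = 1 mm. Flip: y_m = 237.065 − y_svg.

**Shape 1** — `<rect>` rectangle, stroke `#ff8800` → engrave (S358, F3455). Machine vertices: (92.287,109.306) → (159.587,109.306) → (159.587,102.165) → (92.287,102.165) → (92.287,109.306). Closed: final G1 returns to the first vertex.

**Shape 2** — `<rect>` rectangle, stroke `#008000` → cut (S857, F1080). Machine vertices: (98.810,173.170) → (163.997,173.170) → (163.997,132.128) → (98.810,132.128) → (98.810,173.170). Closed: final G1 returns to the first vertex.

**Shape 3** — `<polygon>` regular polygon, stroke `#008000` → cut (S857, F1080). Machine vertices: (52.188,196.006) → (65.203,197.739) → (75.632,189.760) → (77.365,176.745) → (69.386,166.316) → (56.371,164.583) → (45.942,172.562) → (44.209,185.577) → (52.188,196.006). Closed: final G1 returns to the first vertex.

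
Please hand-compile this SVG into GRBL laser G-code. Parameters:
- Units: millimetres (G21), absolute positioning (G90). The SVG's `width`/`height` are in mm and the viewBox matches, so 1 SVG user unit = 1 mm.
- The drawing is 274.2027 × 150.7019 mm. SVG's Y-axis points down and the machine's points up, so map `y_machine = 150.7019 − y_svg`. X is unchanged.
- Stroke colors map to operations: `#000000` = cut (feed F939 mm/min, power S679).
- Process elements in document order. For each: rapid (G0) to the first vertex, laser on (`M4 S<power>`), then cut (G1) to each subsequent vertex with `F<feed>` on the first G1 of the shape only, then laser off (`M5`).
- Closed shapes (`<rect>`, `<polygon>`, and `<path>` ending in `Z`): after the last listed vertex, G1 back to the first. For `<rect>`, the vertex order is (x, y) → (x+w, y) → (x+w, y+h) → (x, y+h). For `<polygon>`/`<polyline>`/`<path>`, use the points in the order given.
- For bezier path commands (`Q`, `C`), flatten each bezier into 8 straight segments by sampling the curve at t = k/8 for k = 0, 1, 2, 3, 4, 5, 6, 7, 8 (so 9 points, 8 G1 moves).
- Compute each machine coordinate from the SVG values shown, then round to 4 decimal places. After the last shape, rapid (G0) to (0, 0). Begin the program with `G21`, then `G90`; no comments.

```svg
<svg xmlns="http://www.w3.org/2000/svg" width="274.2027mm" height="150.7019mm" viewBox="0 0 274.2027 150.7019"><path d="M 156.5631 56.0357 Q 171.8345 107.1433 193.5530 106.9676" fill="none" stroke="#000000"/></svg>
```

G21
G90
G0 X156.5631 Y94.6662
M4 S679
G1 X160.4817 Y82.6906 F939
G1 X164.6017 Y72.3176
G1 X168.9233 Y63.5472
G1 X173.4463 Y56.3794
G1 X178.1707 Y50.8142
G1 X183.0967 Y46.8517
G1 X188.2241 Y44.4917
G1 X193.5530 Y43.7343
M5
G0 X0.0000 Y0.0000

viewBox `0 0 274.2027 150.7019` with mm width/height → 1 unit = 1 mm. Flip: y_m = 150.7019 − y_svg.

**Shape 1** — `<path>` quadratic bezier, stroke `#000000` → cut (S679, F939). Control points (SVG): P0=(156.5631,56.0357), P1=(171.8345,107.1433), P2=(193.5530,106.9676); sampled at t=k/8. Machine vertices: (156.5631,94.6662) → (160.4817,82.6906) → (164.6017,72.3176) → (168.9233,63.5472) → (173.4463,56.3794) → (178.1707,50.8142) → (183.0967,46.8517) → (188.2241,44.4917) → (193.5530,43.7343). Open path.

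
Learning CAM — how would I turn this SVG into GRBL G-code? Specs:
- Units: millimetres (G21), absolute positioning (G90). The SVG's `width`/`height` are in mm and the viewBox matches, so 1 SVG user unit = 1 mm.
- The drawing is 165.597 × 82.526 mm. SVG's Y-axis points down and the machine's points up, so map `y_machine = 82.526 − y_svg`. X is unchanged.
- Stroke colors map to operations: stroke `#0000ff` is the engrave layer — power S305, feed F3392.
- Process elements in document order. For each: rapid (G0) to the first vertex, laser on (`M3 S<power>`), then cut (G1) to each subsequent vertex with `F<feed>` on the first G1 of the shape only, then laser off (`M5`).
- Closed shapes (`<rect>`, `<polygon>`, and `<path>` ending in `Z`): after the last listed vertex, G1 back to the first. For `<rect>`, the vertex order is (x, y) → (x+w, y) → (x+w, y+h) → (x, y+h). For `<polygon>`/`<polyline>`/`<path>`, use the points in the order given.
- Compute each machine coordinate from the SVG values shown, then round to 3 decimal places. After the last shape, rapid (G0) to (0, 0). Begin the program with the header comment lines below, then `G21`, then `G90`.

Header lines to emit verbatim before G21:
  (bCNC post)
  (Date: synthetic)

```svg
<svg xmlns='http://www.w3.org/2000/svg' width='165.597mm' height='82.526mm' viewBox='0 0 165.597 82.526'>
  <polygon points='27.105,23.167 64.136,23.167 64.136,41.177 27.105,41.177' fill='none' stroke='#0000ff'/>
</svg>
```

(bCNC post)
(Date: synthetic)
G21
G90
G0 X27.105 Y59.359
M3 S305
G1 X64.136 Y59.359 F3392
G1 X64.136 Y41.349
G1 X27.105 Y41.349
G1 X27.105 Y59.359
M5
G0 X0.000 Y0.000

viewBox `0 0 165.597 82.526` with mm width/height → 1 unit = 1 mm. Flip: y_m = 82.526 − y_svg.

**Shape 1** — `<polygon>` rectangle, stroke `#0000ff` → engrave (S305, F3392). Machine vertices: (27.105,59.359) → (64.136,59.359) → (64.136,41.349) → (27.105,41.349) → (27.105,59.359). Closed: final G1 returns to the first vertex.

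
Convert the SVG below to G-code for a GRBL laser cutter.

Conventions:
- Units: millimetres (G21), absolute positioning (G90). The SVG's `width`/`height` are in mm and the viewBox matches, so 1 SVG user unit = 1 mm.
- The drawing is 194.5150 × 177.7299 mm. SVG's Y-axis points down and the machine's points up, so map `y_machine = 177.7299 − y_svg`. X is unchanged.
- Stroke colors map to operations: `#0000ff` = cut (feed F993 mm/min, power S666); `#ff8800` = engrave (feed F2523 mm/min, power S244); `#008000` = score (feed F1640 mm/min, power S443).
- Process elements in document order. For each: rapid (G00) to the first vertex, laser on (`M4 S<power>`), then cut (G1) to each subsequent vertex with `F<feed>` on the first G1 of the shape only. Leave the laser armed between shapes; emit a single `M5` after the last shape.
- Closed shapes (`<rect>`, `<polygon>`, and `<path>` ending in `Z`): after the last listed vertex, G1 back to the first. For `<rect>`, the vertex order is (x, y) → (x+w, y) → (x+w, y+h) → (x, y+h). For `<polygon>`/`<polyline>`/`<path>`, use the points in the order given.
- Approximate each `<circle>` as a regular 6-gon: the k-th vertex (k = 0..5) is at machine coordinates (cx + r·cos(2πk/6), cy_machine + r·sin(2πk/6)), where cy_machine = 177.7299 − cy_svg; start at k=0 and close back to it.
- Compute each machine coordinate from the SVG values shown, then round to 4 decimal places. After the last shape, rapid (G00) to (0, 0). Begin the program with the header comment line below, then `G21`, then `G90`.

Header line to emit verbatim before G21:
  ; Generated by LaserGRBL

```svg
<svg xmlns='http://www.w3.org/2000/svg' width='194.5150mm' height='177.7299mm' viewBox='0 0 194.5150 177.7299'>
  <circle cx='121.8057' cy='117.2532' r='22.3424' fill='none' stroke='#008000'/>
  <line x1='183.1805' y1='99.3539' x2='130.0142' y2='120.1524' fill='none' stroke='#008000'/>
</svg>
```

; Generated by LaserGRBL
G21
G90
G00 X144.1481 Y60.4767
M4 S443
G1 X132.9769 Y79.8258 F1640
G1 X110.6345 Y79.8258
G1 X99.4633 Y60.4767
G1 X110.6345 Y41.1276
G1 X132.9769 Y41.1276
G1 X144.1481 Y60.4767
G00 X183.1805 Y78.3760
M4 S443
G1 X130.0142 Y57.5775 F1640
M5
G00 X0.0000 Y0.0000

viewBox `0 0 194.5150 177.7299` with mm width/height → 1 unit = 1 mm. Flip: y_m = 177.7299 − y_svg.

**Shape 1** — `<circle>` circle, stroke `#008000` → score (S443, F1640). Machine vertices: (144.1481,60.4767) → (132.9769,79.8258) → (110.6345,79.8258) → (99.4633,60.4767) → (110.6345,41.1276) → (132.9769,41.1276) → (144.1481,60.4767). Closed: final G1 returns to the first vertex.

**Shape 2** — `<line>` line segment, stroke `#008000` → score (S443, F1640). Machine vertices: (183.1805,78.3760) → (130.0142,57.5775). Open path.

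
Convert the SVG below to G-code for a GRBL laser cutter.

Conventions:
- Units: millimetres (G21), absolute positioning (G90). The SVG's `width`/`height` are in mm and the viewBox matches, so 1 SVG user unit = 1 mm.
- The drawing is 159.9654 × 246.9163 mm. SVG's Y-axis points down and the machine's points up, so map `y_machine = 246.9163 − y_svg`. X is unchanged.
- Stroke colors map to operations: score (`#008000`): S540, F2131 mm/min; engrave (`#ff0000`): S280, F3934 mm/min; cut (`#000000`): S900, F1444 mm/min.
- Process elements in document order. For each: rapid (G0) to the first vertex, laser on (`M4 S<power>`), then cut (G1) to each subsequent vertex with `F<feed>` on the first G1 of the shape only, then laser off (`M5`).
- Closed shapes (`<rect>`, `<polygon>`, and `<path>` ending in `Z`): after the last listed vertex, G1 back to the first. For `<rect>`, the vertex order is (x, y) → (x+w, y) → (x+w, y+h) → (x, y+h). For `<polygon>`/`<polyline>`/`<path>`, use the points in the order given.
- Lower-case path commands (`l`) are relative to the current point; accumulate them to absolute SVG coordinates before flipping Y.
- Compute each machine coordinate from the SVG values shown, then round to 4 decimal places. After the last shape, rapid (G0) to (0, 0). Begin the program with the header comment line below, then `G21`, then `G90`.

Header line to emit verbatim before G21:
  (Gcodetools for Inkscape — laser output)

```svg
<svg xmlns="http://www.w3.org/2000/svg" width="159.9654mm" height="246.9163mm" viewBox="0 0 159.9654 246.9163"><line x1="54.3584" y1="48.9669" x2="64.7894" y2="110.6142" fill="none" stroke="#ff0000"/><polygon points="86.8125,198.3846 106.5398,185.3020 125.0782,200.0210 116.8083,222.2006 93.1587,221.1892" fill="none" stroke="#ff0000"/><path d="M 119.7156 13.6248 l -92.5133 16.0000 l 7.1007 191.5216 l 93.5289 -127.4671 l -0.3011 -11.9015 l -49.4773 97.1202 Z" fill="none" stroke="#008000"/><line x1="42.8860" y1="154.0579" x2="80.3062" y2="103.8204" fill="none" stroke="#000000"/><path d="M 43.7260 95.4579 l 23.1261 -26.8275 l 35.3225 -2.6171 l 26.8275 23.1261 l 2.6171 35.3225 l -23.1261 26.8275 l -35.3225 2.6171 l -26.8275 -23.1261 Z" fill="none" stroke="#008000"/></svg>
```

(Gcodetools for Inkscape — laser output)
G21
G90
G0 X54.3584 Y197.9494
M4 S280
G1 X64.7894 Y136.3021 F3934
M5
G0 X86.8125 Y48.5317
M4 S280
G1 X106.5398 Y61.6143 F3934
G1 X125.0782 Y46.8953
G1 X116.8083 Y24.7157
G1 X93.1587 Y25.7271
G1 X86.8125 Y48.5317
M5
G0 X119.7156 Y233.2915
M4 S540
G1 X27.2023 Y217.2915 F2131
G1 X34.3030 Y25.7699
G1 X127.8319 Y153.2370
G1 X127.5308 Y165.1385
G1 X78.0535 Y68.0183
G1 X119.7156 Y233.2915
M5
G0 X42.8860 Y92.8584
M4 S900
G1 X80.3062 Y143.0959 F1444
M5
G0 X43.7260 Y151.4584
M4 S540
G1 X66.8521 Y178.2859 F2131
G1 X102.1746 Y180.9030
G1 X129.0021 Y157.7769
G1 X131.6192 Y122.4544
G1 X108.4931 Y95.6269
G1 X73.1706 Y93.0098
G1 X46.3431 Y116.1359
G1 X43.7260 Y151.4584
M5
G0 X0.0000 Y0.0000

1 u = 1 mm; y_m = 246.9163 − y.

[1] `<line>` line segment, #ff0000→engrave S280 F3934: (54.3584,197.9494) → (64.7894,136.3021)

[2] `<polygon>` regular polygon, #ff0000→engrave S280 F3934: (86.8125,48.5317) → (106.5398,61.6143) → (125.0782,46.8953) → (116.8083,24.7157) → (93.1587,25.7271) → (86.8125,48.5317) (closed)

[3] `<path>` closed polygon, #008000→score S540 F2131: (119.7156,233.2915) → (27.2023,217.2915) → (34.3030,25.7699) → (127.8319,153.2370) → (127.5308,165.1385) → (78.0535,68.0183) → (119.7156,233.2915) (closed)

[4] `<line>` line segment, #000000→cut S900 F1444: (42.8860,92.8584) → (80.3062,143.0959)

[5] `<path>` regular polygon, #008000→score S540 F2131: (43.7260,151.4584) → (66.8521,178.2859) → (102.1746,180.9030) → (129.0021,157.7769) → (131.6192,122.4544) → (108.4931,95.6269) → (73.1706,93.0098) → (46.3431,116.1359) → (43.7260,151.4584) (closed)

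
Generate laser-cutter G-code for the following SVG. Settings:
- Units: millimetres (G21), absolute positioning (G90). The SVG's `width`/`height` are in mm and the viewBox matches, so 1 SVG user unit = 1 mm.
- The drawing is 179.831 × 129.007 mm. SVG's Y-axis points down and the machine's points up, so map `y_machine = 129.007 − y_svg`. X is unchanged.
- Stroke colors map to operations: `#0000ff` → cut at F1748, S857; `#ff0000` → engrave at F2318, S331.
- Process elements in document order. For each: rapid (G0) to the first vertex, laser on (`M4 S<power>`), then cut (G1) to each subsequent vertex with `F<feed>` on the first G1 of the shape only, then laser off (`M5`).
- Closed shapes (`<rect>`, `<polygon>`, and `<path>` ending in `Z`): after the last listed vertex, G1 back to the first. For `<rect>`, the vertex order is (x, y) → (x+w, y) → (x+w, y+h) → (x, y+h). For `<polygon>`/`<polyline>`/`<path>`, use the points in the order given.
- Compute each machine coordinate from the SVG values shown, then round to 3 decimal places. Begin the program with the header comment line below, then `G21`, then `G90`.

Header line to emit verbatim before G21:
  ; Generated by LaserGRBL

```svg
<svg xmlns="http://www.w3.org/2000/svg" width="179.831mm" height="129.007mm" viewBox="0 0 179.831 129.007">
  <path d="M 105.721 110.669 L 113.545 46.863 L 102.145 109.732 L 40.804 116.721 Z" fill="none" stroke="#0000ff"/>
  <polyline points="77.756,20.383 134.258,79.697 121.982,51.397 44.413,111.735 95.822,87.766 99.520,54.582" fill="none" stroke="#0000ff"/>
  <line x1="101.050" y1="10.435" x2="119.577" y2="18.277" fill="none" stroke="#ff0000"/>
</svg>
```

1 u = 1 mm; y_m = 129.007 − y.

[1] `<path>` closed polygon, #0000ff→cut S857 F1748: (105.721,18.338) → (113.545,82.144) → (102.145,19.275) → (40.804,12.286) → (105.721,18.338) (closed)

[2] `<polyline>` open polyline, #0000ff→cut S857 F1748: (77.756,108.624) → (134.258,49.310) → (121.982,77.610) → (44.413,17.272) → (95.822,41.241) → (99.520,74.425)

[3] `<line>` line segment, #ff0000→engrave S331 F2318: (101.050,118.572) → (119.577,110.730)

; Generated by LaserGRBL
G21
G90
G0 X105.721 Y18.338
M4 S857
G1 X113.545 Y82.144 F1748
G1 X102.145 Y19.275
G1 X40.804 Y12.286
G1 X105.721 Y18.338
M5
G0 X77.756 Y108.624
M4 S857
G1 X134.258 Y49.310 F1748
G1 X121.982 Y77.610
G1 X44.413 Y17.272
G1 X95.822 Y41.241
G1 X99.520 Y74.425
M5
G0 X101.050 Y118.572
M4 S331
G1 X119.577 Y110.730 F2318
M5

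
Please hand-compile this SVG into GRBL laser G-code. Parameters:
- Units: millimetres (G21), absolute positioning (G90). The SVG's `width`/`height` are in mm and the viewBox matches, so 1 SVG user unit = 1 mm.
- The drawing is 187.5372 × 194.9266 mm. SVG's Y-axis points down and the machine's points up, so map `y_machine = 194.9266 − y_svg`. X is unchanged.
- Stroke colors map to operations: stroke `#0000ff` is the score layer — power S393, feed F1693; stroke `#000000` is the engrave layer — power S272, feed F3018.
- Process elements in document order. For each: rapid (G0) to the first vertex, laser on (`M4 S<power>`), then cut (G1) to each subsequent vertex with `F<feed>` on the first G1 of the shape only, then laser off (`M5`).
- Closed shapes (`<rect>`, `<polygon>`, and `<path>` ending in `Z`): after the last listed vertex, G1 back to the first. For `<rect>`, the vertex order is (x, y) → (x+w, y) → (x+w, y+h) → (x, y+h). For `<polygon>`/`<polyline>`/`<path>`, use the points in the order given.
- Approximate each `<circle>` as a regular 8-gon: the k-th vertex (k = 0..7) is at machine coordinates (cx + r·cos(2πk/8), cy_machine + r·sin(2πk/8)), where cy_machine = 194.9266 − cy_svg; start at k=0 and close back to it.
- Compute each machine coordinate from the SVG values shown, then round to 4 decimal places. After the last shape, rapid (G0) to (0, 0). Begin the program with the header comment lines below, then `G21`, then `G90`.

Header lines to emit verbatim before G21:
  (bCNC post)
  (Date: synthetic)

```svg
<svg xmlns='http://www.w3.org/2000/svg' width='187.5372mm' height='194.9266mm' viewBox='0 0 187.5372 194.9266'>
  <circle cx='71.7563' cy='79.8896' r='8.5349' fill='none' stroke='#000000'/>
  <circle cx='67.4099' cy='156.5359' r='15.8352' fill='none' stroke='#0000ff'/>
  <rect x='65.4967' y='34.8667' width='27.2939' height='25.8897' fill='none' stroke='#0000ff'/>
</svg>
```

(bCNC post)
(Date: synthetic)
G21
G90
G0 X80.2912 Y115.0370
M4 S272
G1 X77.7914 Y121.0721 F3018
G1 X71.7563 Y123.5719
G1 X65.7212 Y121.0721
G1 X63.2214 Y115.0370
G1 X65.7212 Y109.0019
G1 X71.7563 Y106.5021
G1 X77.7914 Y109.0019
G1 X80.2912 Y115.0370
M5
G0 X83.2451 Y38.3907
M4 S393
G1 X78.6071 Y49.5879 F1693
G1 X67.4099 Y54.2259
G1 X56.2127 Y49.5879
G1 X51.5747 Y38.3907
G1 X56.2127 Y27.1935
G1 X67.4099 Y22.5555
G1 X78.6071 Y27.1935
G1 X83.2451 Y38.3907
M5
G0 X65.4967 Y160.0599
M4 S393
G1 X92.7906 Y160.0599 F1693
G1 X92.7906 Y134.1702
G1 X65.4967 Y134.1702
G1 X65.4967 Y160.0599
M5
G0 X0.0000 Y0.0000

1 u = 1 mm; y_m = 194.9266 − y.

[1] `<circle>` circle, #000000→engrave S272 F3018: (80.2912,115.0370) → (77.7914,121.0721) → (71.7563,123.5719) → (65.7212,121.0721) → (63.2214,115.0370) → (65.7212,109.0019) → (71.7563,106.5021) → (77.7914,109.0019) → (80.2912,115.0370) (closed)

[2] `<circle>` circle, #0000ff→score S393 F1693: (83.2451,38.3907) → (78.6071,49.5879) → (67.4099,54.2259) → (56.2127,49.5879) → (51.5747,38.3907) → (56.2127,27.1935) → (67.4099,22.5555) → (78.6071,27.1935) → (83.2451,38.3907) (closed)

[3] `<rect>` rectangle, #0000ff→score S393 F1693: (65.4967,160.0599) → (92.7906,160.0599) → (92.7906,134.1702) → (65.4967,134.1702) → (65.4967,160.0599) (closed)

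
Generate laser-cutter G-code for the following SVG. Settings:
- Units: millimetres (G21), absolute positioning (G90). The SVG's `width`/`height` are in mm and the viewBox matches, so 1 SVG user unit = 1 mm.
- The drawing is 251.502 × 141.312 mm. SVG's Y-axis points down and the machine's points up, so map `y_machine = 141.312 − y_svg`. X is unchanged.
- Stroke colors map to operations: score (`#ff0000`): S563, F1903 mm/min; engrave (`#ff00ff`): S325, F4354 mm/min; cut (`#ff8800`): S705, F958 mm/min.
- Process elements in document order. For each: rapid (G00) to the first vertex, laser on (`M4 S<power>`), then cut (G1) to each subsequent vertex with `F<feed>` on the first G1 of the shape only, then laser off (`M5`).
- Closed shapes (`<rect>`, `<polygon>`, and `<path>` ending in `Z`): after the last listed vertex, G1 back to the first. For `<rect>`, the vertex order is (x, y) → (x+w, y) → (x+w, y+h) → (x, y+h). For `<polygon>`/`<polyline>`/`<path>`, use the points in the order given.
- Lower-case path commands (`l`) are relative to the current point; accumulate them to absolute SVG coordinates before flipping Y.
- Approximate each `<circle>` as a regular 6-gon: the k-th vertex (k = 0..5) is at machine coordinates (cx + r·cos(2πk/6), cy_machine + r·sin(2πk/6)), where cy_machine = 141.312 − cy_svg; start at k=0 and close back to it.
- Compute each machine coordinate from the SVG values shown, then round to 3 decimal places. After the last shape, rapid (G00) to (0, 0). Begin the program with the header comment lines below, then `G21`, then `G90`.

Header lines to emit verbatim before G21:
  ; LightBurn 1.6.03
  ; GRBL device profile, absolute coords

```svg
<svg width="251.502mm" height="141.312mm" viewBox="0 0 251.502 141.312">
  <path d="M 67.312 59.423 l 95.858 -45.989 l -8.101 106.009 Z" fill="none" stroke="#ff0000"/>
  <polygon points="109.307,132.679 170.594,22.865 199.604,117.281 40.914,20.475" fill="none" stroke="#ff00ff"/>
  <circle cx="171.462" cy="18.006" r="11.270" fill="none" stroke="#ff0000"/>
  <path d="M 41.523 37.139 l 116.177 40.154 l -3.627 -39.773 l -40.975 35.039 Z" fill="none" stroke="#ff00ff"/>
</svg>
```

1 u = 1 mm; y_m = 141.312 − y.

[1] `<path>` regular polygon, #ff0000→score S563 F1903: (67.312,81.889) → (163.170,127.878) → (155.069,21.869) → (67.312,81.889) (closed)

[2] `<polygon>` closed polygon, #ff00ff→engrave S325 F4354: (109.307,8.633) → (170.594,118.447) → (199.604,24.031) → (40.914,120.837) → (109.307,8.633) (closed)

[3] `<circle>` circle, #ff0000→score S563 F1903: (182.732,123.306) → (177.097,133.066) → (165.827,133.066) → (160.192,123.306) → (165.827,113.546) → (177.097,113.546) → (182.732,123.306) (closed)

[4] `<path>` closed polygon, #ff00ff→engrave S325 F4354: (41.523,104.173) → (157.700,64.019) → (154.073,103.792) → (113.098,68.753) → (41.523,104.173) (closed)

; LightBurn 1.6.03
; GRBL device profile, absolute coords
G21
G90
G00 X67.312 Y81.889
M4 S563
G1 X163.170 Y127.878 F1903
G1 X155.069 Y21.869
G1 X67.312 Y81.889
M5
G00 X109.307 Y8.633
M4 S325
G1 X170.594 Y118.447 F4354
G1 X199.604 Y24.031
G1 X40.914 Y120.837
G1 X109.307 Y8.633
M5
G00 X182.732 Y123.306
M4 S563
G1 X177.097 Y133.066 F1903
G1 X165.827 Y133.066
G1 X160.192 Y123.306
G1 X165.827 Y113.546
G1 X177.097 Y113.546
G1 X182.732 Y123.306
M5
G00 X41.523 Y104.173
M4 S325
G1 X157.700 Y64.019 F4354
G1 X154.073 Y103.792
G1 X113.098 Y68.753
G1 X41.523 Y104.173
M5
G00 X0.000 Y0.000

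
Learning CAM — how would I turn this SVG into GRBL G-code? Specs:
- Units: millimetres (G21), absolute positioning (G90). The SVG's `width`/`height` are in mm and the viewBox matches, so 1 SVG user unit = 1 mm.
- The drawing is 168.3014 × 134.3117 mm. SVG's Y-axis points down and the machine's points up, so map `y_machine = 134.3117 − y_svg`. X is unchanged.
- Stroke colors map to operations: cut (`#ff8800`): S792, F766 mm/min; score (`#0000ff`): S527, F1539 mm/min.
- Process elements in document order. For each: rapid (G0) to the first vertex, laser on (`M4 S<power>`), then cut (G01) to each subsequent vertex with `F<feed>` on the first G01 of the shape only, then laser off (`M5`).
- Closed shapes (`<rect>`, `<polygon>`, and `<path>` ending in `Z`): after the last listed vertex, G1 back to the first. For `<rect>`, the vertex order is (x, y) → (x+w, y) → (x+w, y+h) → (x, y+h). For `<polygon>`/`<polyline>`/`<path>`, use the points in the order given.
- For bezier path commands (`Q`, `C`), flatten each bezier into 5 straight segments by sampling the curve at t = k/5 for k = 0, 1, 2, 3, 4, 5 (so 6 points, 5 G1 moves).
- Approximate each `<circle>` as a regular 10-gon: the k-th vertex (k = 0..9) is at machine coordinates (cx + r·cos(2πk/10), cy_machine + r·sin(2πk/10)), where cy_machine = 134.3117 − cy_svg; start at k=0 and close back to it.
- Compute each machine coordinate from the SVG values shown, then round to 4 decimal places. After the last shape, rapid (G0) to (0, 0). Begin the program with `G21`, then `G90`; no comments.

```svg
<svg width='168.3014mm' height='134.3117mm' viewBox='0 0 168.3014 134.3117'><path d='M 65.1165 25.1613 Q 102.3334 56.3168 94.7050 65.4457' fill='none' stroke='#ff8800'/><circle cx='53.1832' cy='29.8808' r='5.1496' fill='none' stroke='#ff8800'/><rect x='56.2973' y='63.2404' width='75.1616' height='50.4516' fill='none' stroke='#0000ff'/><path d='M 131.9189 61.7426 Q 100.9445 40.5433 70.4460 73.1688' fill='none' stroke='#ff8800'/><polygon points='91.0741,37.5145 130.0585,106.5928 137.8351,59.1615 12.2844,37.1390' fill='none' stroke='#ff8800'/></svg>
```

Since the viewBox matches the mm dimensions, user units are millimetres directly. The only transform is the Y-flip y_m = 134.3117 − y_svg.

Shape 1 is a quadratic bezier drawn with `<path>`. Its stroke #ff8800 means cut at S792, F766. After flipping Y the toolpath is (65.1165,109.1504) → (78.2094,97.5693) → (87.7148,87.7503) → (93.6325,79.6934) → (95.9625,73.3986) → (94.7050,68.8660).

Shape 2 is a circle drawn with `<circle>`. Its stroke #ff8800 means cut at S792, F766. After flipping Y the toolpath is (58.3328,104.4309) → (57.3493,107.4578) → (54.7745,109.3285) → (51.5919,109.3285) → (49.0171,107.4578) → (48.0336,104.4309) → (49.0171,101.4040) → (51.5919,99.5333) → (54.7745,99.5333) → (57.3493,101.4040) → (58.3328,104.4309), returning to the start.

Shape 3 is a rectangle drawn with `<rect>`. Its stroke #0000ff means score at S527, F1539. After flipping Y the toolpath is (56.2973,71.0713) → (131.4589,71.0713) → (131.4589,20.6197) → (56.2973,20.6197) → (56.2973,71.0713), returning to the start.

Shape 4 is a quadratic bezier drawn with `<path>`. Its stroke #ff8800 means cut at S792, F766. After flipping Y the toolpath is (131.9189,72.5691) → (119.5482,78.8958) → (107.2155,80.9166) → (94.9209,78.6313) → (82.6644,72.0401) → (70.4460,61.1429).

Shape 5 is a closed polygon drawn with `<polygon>`. Its stroke #ff8800 means cut at S792, F766. After flipping Y the toolpath is (91.0741,96.7972) → (130.0585,27.7189) → (137.8351,75.1502) → (12.2844,97.1727) → (91.0741,96.7972), returning to the start.

G21
G90
G0 X65.1165 Y109.1504
M4 S792
G01 X78.2094 Y97.5693 F766
G01 X87.7148 Y87.7503
G01 X93.6325 Y79.6934
G01 X95.9625 Y73.3986
G01 X94.7050 Y68.8660
M5
G0 X58.3328 Y104.4309
M4 S792
G01 X57.3493 Y107.4578 F766
G01 X54.7745 Y109.3285
G01 X51.5919 Y109.3285
G01 X49.0171 Y107.4578
G01 X48.0336 Y104.4309
G01 X49.0171 Y101.4040
G01 X51.5919 Y99.5333
G01 X54.7745 Y99.5333
G01 X57.3493 Y101.4040
G01 X58.3328 Y104.4309
M5
G0 X56.2973 Y71.0713
M4 S527
G01 X131.4589 Y71.0713 F1539
G01 X131.4589 Y20.6197
G01 X56.2973 Y20.6197
G01 X56.2973 Y71.0713
M5
G0 X131.9189 Y72.5691
M4 S792
G01 X119.5482 Y78.8958 F766
G01 X107.2155 Y80.9166
G01 X94.9209 Y78.6313
G01 X82.6644 Y72.0401
G01 X70.4460 Y61.1429
M5
G0 X91.0741 Y96.7972
M4 S792
G01 X130.0585 Y27.7189 F766
G01 X137.8351 Y75.1502
G01 X12.2844 Y97.1727
G01 X91.0741 Y96.7972
M5
G0 X0.0000 Y0.0000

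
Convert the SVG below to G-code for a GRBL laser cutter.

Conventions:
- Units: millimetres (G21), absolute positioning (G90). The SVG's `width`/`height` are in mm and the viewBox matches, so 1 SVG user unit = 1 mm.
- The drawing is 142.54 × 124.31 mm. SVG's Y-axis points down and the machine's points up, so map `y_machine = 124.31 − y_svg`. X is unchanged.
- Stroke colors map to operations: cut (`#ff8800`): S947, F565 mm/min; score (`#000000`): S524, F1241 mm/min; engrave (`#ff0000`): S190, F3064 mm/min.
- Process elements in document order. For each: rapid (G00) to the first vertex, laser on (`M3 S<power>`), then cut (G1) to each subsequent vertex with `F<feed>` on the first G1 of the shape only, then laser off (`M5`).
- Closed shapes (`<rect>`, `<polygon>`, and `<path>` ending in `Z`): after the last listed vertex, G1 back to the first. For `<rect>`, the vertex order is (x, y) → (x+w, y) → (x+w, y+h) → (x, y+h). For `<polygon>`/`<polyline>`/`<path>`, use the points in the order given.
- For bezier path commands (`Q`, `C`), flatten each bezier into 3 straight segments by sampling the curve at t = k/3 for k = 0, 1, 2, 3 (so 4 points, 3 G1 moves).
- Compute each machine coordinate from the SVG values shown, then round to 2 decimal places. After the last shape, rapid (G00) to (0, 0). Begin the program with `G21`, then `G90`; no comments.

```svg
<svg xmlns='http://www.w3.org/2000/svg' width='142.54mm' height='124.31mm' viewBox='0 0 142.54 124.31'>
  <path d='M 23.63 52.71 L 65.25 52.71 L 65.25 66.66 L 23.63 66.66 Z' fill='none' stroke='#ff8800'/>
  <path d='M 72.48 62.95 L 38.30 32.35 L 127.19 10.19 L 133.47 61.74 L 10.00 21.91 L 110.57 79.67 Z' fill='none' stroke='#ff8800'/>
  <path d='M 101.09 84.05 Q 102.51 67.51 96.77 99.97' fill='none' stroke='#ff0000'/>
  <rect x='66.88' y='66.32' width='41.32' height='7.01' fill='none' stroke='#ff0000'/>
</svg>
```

G21
G90
G00 X23.63 Y71.60
M3 S947
G1 X65.25 Y71.60 F565
G1 X65.25 Y57.65
G1 X23.63 Y57.65
G1 X23.63 Y71.60
M5
G00 X72.48 Y61.36
M3 S947
G1 X38.30 Y91.96 F565
G1 X127.19 Y114.12
G1 X133.47 Y62.57
G1 X10.00 Y102.40
G1 X110.57 Y44.64
G1 X72.48 Y61.36
M5
G00 X101.09 Y40.26
M3 S190
G1 X101.24 Y45.84 F3064
G1 X99.80 Y40.54
G1 X96.77 Y24.34
M5
G00 X66.88 Y57.99
M3 S190
G1 X108.20 Y57.99 F3064
G1 X108.20 Y50.98
G1 X66.88 Y50.98
G1 X66.88 Y57.99
M5
G00 X0.00 Y0.00

Since the viewBox matches the mm dimensions, user units are millimetres directly. The only transform is the Y-flip y_m = 124.31 − y_svg.

Shape 1 is a rectangle drawn with `<path>`. Its stroke #ff8800 means cut at S947, F565. After flipping Y the toolpath is (23.63,71.60) → (65.25,71.60) → (65.25,57.65) → (23.63,57.65) → (23.63,71.60), returning to the start.

Shape 2 is a closed polygon drawn with `<path>`. Its stroke #ff8800 means cut at S947, F565. After flipping Y the toolpath is (72.48,61.36) → (38.30,91.96) → (127.19,114.12) → (133.47,62.57) → (10.00,102.40) → (110.57,44.64) → (72.48,61.36), returning to the start.

Shape 3 is a quadratic bezier drawn with `<path>`. Its stroke #ff0000 means engrave at S190, F3064. After flipping Y the toolpath is (101.09,40.26) → (101.24,45.84) → (99.80,40.54) → (96.77,24.34).

Shape 4 is a rectangle drawn with `<rect>`. Its stroke #ff0000 means engrave at S190, F3064. After flipping Y the toolpath is (66.88,57.99) → (108.20,57.99) → (108.20,50.98) → (66.88,50.98) → (66.88,57.99), returning to the start.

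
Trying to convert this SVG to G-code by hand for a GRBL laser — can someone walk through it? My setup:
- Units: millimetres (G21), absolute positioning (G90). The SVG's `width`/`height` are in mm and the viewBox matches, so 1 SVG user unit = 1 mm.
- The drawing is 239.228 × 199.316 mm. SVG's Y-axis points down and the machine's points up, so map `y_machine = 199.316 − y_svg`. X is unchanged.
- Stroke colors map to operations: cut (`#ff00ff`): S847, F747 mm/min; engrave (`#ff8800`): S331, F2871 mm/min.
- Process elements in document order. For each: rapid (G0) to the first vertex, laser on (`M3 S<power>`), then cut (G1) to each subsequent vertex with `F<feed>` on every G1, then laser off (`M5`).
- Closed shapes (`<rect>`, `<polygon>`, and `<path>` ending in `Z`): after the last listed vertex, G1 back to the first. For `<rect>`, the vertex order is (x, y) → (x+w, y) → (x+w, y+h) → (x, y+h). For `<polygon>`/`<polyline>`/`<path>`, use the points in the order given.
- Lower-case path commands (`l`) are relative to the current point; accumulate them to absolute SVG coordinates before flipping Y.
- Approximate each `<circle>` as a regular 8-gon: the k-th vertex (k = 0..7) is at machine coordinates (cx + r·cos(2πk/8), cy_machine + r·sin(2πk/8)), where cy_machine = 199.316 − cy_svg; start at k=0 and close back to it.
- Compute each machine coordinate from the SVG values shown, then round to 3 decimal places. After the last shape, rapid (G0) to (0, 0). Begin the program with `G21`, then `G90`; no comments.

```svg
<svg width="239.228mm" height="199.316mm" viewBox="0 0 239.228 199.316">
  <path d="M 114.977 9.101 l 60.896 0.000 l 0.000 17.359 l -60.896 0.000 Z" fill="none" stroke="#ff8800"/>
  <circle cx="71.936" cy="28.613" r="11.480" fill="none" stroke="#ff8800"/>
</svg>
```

viewBox `0 0 239.228 199.316` with mm width/height → 1 unit = 1 mm. Flip: y_m = 199.316 − y_svg.

**Shape 1** — `<path>` rectangle, stroke `#ff8800` → engrave (S331, F2871). Machine vertices: (114.977,190.215) → (175.873,190.215) → (175.873,172.856) → (114.977,172.856) → (114.977,190.215). Closed: final G1 returns to the first vertex.

**Shape 2** — `<circle>` circle, stroke `#ff8800` → engrave (S331, F2871). Machine vertices: (83.416,170.703) → (80.054,178.821) → (71.936,182.183) → (63.818,178.821) → (60.456,170.703) → (63.818,162.585) → (71.936,159.223) → (80.054,162.585) → (83.416,170.703). Closed: final G1 returns to the first vertex.

G21
G90
G0 X114.977 Y190.215
M3 S331
G1 X175.873 Y190.215 F2871
G1 X175.873 Y172.856 F2871
G1 X114.977 Y172.856 F2871
G1 X114.977 Y190.215 F2871
M5
G0 X83.416 Y170.703
M3 S331
G1 X80.054 Y178.821 F2871
G1 X71.936 Y182.183 F2871
G1 X63.818 Y178.821 F2871
G1 X60.456 Y170.703 F2871
G1 X63.818 Y162.585 F2871
G1 X71.936 Y159.223 F2871
G1 X80.054 Y162.585 F2871
G1 X83.416 Y170.703 F2871
M5
G0 X0.000 Y0.000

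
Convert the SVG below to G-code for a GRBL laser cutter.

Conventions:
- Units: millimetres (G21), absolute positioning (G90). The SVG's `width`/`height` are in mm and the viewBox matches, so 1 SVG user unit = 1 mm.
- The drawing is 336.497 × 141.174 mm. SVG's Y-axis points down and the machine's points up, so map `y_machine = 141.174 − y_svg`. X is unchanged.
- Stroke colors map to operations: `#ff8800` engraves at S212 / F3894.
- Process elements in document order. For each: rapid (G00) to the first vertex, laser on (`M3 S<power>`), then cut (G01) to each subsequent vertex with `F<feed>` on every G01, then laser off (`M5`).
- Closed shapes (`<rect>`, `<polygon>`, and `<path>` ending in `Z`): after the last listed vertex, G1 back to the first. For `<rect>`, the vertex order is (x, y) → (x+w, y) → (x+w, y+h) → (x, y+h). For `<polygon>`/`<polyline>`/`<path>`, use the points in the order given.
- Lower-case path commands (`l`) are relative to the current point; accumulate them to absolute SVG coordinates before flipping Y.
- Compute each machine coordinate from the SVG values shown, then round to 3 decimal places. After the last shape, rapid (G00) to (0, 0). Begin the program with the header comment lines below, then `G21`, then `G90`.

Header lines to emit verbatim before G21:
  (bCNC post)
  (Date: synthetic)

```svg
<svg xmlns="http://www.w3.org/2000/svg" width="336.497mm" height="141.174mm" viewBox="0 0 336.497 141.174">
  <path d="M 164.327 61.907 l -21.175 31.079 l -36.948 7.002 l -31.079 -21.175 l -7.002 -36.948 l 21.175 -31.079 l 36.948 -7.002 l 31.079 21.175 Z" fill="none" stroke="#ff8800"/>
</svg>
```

(bCNC post)
(Date: synthetic)
G21
G90
G00 X164.327 Y79.267
M3 S212
G01 X143.152 Y48.188 F3894
G01 X106.204 Y41.186 F3894
G01 X75.125 Y62.361 F3894
G01 X68.123 Y99.309 F3894
G01 X89.298 Y130.388 F3894
G01 X126.246 Y137.390 F3894
G01 X157.325 Y116.215 F3894
G01 X164.327 Y79.267 F3894
M5
G00 X0.000 Y0.000

Since the viewBox matches the mm dimensions, user units are millimetres directly. The only transform is the Y-flip y_m = 141.174 − y_svg.

Shape 1 is a regular polygon drawn with `<path>`. Its stroke #ff8800 means engrave at S212, F3894. After flipping Y the toolpath is (164.327,79.267) → (143.152,48.188) → (106.204,41.186) → (75.125,62.361) → (68.123,99.309) → (89.298,130.388) → (126.246,137.390) → (157.325,116.215) → (164.327,79.267), returning to the start.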